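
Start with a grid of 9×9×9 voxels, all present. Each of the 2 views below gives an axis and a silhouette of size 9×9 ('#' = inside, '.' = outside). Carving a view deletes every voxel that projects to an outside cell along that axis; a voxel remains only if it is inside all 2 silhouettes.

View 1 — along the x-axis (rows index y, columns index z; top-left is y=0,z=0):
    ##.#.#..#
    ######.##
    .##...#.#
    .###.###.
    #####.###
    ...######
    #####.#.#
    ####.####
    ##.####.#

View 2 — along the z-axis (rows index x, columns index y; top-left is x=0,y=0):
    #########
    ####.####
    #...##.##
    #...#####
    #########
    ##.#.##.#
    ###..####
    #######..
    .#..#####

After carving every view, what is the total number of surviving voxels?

initial block: 9^3 = 729
after view 1 [x-axis, 59 of 81 cells solid] → remaining = 531
after view 2 [z-axis, 63 of 81 cells solid] → remaining = 416

416 voxels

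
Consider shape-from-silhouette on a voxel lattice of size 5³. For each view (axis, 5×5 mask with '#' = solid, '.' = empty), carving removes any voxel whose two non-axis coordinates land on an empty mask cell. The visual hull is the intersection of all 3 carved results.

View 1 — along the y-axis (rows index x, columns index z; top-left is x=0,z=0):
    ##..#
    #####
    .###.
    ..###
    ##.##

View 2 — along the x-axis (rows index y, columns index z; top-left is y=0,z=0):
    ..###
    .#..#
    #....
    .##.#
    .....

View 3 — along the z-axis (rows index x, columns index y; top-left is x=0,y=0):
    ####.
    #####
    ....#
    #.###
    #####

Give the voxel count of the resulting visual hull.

initial block: 5^3 = 125
after view 1 [y-axis, 18 of 25 cells solid] → remaining = 90
after view 2 [x-axis, 9 of 25 cells solid] → remaining = 33
after view 3 [z-axis, 19 of 25 cells solid] → remaining = 27

|visual hull| = 27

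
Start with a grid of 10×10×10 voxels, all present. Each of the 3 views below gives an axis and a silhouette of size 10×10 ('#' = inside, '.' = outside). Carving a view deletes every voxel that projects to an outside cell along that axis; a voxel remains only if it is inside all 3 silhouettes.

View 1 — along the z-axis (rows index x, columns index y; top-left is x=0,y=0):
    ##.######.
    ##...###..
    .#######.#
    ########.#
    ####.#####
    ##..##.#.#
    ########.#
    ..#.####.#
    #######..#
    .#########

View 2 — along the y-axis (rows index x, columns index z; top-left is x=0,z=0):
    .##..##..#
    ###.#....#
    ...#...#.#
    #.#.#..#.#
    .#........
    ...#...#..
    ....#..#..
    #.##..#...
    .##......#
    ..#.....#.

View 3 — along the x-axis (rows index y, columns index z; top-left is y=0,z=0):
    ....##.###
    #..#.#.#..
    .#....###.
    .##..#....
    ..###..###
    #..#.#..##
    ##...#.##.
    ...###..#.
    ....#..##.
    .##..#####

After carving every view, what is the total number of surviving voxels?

103 voxels

full grid |V| = 1000
step 1: project along z, AND mask (77/100) → |grid| = 770
step 2: project along y, AND mask (32/100) → |grid| = 239
step 3: project along x, AND mask (46/100) → |grid| = 103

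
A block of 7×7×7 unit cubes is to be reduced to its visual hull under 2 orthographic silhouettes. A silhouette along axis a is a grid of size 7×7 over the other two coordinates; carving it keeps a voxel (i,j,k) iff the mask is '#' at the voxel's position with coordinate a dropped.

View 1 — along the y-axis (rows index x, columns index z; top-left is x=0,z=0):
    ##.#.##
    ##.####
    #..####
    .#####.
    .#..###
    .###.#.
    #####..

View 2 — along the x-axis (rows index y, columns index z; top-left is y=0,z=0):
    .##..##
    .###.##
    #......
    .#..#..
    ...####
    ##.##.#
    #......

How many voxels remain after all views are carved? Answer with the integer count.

full grid |V| = 343
step 1: project along y, AND mask (34/49) → |grid| = 238
step 2: project along x, AND mask (22/49) → |grid| = 109

remaining voxels: 109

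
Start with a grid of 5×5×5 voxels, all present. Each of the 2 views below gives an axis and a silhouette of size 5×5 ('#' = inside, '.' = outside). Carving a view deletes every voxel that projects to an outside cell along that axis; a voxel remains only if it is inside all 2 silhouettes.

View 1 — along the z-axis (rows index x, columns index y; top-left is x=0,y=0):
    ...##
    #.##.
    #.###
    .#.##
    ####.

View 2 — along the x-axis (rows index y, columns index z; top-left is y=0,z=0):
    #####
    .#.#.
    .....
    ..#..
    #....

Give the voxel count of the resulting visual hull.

27 voxels

initial block: 5^3 = 125
V1 z: intersect with XY mask (16 set) -- 80 left
V2 x: intersect with YZ mask (9 set) -- 27 left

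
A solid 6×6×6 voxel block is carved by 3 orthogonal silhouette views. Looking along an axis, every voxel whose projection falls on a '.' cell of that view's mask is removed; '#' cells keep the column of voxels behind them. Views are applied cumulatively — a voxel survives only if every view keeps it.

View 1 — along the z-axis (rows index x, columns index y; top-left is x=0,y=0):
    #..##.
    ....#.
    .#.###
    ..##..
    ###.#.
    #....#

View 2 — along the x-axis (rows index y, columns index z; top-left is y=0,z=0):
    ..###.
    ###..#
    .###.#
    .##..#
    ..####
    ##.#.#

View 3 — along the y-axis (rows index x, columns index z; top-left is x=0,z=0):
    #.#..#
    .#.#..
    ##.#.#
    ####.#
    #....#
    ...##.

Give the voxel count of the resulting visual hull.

remaining voxels: 31

start: 6×6×6 = 216 voxels
[1] z-view keeps 16 columns → grid now 96
[2] x-view keeps 22 columns → grid now 58
[3] y-view keeps 18 columns → grid now 31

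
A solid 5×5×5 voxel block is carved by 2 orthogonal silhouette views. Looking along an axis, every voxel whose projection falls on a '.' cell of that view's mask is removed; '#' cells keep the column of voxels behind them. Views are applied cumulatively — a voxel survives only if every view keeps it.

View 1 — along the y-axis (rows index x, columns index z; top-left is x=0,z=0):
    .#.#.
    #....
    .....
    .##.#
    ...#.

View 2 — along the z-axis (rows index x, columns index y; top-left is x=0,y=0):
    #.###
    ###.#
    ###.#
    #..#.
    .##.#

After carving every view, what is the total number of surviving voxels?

|visual hull| = 21

before carving: 125 voxels (5×5×5)
V1 y: intersect with XZ mask (7 set) -- 35 left
V2 z: intersect with XY mask (17 set) -- 21 left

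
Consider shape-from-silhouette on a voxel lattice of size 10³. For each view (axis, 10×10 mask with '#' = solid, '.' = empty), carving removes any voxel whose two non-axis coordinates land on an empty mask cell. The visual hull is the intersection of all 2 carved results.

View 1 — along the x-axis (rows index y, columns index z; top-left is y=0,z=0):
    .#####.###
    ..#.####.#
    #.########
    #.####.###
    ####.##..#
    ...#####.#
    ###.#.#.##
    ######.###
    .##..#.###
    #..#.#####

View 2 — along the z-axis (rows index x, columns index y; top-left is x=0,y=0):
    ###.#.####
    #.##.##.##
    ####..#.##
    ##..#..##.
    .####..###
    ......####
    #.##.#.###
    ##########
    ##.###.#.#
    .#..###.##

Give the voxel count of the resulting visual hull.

start: 10×10×10 = 1000 voxels
V1 x: intersect with YZ mask (73 set) -- 730 left
V2 z: intersect with XY mask (68 set) -- 494 left

remaining voxels: 494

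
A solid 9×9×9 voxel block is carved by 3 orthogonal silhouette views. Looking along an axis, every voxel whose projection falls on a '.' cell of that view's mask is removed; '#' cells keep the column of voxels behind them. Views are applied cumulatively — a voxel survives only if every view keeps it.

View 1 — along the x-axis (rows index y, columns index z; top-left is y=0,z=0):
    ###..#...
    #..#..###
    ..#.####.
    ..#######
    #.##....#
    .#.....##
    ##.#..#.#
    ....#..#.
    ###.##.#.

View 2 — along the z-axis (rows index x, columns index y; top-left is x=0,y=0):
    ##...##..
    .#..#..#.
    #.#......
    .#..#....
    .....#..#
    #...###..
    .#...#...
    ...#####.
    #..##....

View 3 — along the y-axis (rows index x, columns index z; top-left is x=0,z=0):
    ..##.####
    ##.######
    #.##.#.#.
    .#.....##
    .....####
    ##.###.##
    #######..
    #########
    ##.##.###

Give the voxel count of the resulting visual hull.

before carving: 729 voxels (9×9×9)
V1 x: intersect with YZ mask (41 set) -- 369 left
V2 z: intersect with XY mask (27 set) -- 115 left
V3 y: intersect with XZ mask (56 set) -- 82 left

voxel count = 82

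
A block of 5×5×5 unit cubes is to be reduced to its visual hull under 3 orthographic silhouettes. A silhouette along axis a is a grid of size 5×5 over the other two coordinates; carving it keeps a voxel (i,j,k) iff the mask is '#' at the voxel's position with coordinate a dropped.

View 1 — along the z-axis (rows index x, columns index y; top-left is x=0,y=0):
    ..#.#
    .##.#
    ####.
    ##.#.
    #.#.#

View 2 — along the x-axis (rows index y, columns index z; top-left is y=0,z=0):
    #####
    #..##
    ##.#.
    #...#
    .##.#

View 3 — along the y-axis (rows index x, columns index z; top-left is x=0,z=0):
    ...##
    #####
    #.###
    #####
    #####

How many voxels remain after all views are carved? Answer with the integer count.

|visual hull| = 43

start: 5×5×5 = 125 voxels
after view 1 [z-axis, 15 of 25 cells solid] → remaining = 75
after view 2 [x-axis, 16 of 25 cells solid] → remaining = 49
after view 3 [y-axis, 21 of 25 cells solid] → remaining = 43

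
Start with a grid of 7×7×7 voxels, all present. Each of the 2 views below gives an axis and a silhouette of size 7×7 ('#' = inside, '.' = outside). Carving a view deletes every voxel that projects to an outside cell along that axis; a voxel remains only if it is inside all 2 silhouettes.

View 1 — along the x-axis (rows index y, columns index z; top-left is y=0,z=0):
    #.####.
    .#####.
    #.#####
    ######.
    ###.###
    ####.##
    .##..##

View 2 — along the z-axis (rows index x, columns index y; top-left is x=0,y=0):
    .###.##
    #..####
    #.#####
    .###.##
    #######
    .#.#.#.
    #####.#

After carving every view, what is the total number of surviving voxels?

before carving: 343 voxels (7×7×7)
  1. axis=0 (YZ plane), |mask|=38  ⇒  voxels=266
  2. axis=2 (XY plane), |mask|=37  ⇒  voxels=201

|visual hull| = 201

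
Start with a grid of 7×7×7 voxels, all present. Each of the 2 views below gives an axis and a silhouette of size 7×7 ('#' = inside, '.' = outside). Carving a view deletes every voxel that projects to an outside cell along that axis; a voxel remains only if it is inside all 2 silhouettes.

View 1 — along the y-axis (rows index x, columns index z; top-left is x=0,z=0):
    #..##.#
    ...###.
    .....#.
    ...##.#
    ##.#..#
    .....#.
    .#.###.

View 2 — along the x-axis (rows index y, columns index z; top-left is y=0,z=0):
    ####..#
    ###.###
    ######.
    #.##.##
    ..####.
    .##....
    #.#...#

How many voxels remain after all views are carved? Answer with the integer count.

remaining voxels: 78

before carving: 343 voxels (7×7×7)
after view 1 [y-axis, 20 of 49 cells solid] → remaining = 140
after view 2 [x-axis, 31 of 49 cells solid] → remaining = 78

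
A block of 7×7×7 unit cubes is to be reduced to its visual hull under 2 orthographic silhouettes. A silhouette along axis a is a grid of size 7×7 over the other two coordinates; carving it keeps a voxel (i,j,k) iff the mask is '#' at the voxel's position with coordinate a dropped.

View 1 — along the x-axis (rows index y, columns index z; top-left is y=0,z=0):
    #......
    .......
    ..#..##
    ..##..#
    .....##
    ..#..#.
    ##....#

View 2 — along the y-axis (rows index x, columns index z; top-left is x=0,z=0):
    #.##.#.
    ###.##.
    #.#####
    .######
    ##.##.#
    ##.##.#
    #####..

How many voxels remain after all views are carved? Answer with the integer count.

initial block: 7^3 = 343
carve view 1 (along x, YZ-mask fill 14/49): 98 voxels remain
carve view 2 (along y, XZ-mask fill 36/49): 66 voxels remain

|visual hull| = 66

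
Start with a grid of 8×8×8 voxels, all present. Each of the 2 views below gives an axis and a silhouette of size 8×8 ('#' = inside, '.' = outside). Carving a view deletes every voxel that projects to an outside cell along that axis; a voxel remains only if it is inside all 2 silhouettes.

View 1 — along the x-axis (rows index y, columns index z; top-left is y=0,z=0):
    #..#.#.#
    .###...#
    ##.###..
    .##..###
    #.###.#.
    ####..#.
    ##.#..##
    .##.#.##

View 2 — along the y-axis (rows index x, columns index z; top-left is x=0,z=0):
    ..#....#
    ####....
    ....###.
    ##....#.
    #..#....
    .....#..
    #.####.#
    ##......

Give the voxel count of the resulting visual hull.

initial block: 8^3 = 512
  1. axis=0 (YZ plane), |mask|=38  ⇒  voxels=304
  2. axis=1 (XZ plane), |mask|=23  ⇒  voxels=111

|visual hull| = 111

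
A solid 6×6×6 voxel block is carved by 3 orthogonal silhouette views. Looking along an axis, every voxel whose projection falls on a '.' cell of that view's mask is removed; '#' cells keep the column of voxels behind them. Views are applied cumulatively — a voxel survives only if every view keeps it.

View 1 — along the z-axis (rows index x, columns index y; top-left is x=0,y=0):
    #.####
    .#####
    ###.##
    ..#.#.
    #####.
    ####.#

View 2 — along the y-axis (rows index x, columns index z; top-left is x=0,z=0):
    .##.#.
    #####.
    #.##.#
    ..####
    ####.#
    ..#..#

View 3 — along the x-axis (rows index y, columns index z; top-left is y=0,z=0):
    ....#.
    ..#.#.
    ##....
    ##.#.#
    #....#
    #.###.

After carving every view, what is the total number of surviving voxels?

remaining voxels: 37

before carving: 216 voxels (6×6×6)
after view 1 [z-axis, 27 of 36 cells solid] → remaining = 162
after view 2 [y-axis, 23 of 36 cells solid] → remaining = 103
after view 3 [x-axis, 15 of 36 cells solid] → remaining = 37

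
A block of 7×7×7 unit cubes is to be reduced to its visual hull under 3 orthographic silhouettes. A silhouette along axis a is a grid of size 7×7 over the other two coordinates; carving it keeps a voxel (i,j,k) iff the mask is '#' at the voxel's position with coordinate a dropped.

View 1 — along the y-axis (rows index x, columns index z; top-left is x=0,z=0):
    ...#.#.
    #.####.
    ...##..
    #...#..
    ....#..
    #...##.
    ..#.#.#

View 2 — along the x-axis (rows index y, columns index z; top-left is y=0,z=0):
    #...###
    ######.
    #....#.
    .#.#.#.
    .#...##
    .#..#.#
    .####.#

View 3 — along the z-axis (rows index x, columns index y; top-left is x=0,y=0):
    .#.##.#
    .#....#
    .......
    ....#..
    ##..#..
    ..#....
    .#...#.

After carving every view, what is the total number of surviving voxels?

voxel count = 22

initial block: 7^3 = 343
[1] y-view keeps 18 columns → grid now 126
[2] x-view keeps 26 columns → grid now 65
[3] z-view keeps 13 columns → grid now 22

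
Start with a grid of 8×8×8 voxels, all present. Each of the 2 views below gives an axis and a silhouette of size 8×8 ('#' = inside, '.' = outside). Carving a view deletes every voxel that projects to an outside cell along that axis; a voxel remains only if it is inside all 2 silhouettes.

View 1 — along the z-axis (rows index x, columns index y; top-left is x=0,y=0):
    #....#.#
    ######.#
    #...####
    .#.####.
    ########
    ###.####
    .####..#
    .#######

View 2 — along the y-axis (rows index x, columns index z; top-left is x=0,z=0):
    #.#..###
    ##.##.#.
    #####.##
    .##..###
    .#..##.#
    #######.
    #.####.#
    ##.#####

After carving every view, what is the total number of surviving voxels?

full grid |V| = 512
carve view 1 (along z, XY-mask fill 47/64): 376 voxels remain
carve view 2 (along y, XZ-mask fill 46/64): 270 voxels remain

voxel count = 270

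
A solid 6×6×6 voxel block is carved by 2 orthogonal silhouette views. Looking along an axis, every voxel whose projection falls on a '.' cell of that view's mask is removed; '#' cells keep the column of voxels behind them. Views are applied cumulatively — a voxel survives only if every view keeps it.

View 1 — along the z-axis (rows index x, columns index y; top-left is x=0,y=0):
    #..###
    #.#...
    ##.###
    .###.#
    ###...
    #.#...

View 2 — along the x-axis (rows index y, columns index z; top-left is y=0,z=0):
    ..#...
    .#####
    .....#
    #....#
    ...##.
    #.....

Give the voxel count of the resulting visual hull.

remaining voxels: 37

before carving: 216 voxels (6×6×6)
after view 1 [z-axis, 20 of 36 cells solid] → remaining = 120
after view 2 [x-axis, 12 of 36 cells solid] → remaining = 37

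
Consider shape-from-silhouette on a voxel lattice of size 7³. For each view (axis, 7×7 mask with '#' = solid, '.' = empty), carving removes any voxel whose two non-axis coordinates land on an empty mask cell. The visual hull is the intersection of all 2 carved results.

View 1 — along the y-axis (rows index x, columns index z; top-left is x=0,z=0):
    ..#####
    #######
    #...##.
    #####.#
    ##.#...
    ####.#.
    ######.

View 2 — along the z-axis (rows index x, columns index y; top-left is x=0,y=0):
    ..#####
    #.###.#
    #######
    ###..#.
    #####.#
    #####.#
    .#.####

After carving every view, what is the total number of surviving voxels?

start: 7×7×7 = 343 voxels
step 1: project along y, AND mask (35/49) → |grid| = 245
step 2: project along z, AND mask (38/49) → |grid| = 183

|visual hull| = 183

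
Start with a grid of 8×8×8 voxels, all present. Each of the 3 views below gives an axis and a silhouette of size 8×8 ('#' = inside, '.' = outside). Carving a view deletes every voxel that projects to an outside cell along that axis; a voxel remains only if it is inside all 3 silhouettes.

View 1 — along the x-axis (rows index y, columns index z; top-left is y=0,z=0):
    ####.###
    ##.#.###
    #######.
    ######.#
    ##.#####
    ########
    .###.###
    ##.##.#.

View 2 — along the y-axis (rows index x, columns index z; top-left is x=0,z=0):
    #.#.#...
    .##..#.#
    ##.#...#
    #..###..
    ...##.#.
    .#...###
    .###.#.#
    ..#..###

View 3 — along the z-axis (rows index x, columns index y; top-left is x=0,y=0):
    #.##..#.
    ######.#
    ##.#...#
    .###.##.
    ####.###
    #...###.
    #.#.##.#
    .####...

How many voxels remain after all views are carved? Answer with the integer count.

full grid |V| = 512
V1 x: intersect with YZ mask (53 set) -- 424 left
V2 y: intersect with XZ mask (31 set) -- 206 left
V3 z: intersect with XY mask (40 set) -- 128 left

128 voxels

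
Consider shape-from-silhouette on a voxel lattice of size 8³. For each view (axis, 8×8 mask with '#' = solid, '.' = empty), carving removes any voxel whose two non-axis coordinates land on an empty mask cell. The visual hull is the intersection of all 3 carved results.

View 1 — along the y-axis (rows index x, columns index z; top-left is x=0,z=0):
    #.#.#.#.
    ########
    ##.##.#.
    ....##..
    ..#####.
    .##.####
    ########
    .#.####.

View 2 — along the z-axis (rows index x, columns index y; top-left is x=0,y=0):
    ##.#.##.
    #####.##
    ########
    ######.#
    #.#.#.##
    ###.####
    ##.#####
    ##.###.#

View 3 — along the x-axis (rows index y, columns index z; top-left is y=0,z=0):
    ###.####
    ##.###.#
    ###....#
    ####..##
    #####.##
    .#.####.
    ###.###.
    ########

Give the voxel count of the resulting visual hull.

voxel count = 221

before carving: 512 voxels (8×8×8)
[1] y-view keeps 43 columns → grid now 344
[2] z-view keeps 52 columns → grid now 283
[3] x-view keeps 49 columns → grid now 221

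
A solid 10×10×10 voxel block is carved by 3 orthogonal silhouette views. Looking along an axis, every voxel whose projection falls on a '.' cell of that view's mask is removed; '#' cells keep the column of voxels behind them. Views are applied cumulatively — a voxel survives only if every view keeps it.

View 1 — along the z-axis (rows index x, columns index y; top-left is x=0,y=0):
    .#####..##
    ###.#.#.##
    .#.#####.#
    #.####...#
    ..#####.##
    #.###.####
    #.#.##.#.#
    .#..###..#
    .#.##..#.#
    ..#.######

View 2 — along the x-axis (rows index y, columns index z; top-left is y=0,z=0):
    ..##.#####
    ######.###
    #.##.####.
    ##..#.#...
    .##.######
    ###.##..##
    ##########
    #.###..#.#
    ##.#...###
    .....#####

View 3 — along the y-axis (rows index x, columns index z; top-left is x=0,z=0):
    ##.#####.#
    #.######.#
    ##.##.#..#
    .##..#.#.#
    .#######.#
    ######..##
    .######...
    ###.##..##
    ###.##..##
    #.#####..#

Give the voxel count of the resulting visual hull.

|visual hull| = 310

initial block: 10^3 = 1000
step 1: project along z, AND mask (65/100) → |grid| = 650
step 2: project along x, AND mask (69/100) → |grid| = 445
step 3: project along y, AND mask (70/100) → |grid| = 310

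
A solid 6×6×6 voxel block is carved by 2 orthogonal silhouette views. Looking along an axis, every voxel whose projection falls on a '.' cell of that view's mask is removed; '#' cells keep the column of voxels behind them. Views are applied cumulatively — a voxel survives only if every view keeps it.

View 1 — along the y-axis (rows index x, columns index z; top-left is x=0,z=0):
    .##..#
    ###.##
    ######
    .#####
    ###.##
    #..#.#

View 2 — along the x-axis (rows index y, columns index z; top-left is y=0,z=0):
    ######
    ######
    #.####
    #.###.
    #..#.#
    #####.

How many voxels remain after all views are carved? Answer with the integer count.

voxel count = 126

start: 6×6×6 = 216 voxels
V1 y: intersect with XZ mask (27 set) -- 162 left
V2 x: intersect with YZ mask (29 set) -- 126 left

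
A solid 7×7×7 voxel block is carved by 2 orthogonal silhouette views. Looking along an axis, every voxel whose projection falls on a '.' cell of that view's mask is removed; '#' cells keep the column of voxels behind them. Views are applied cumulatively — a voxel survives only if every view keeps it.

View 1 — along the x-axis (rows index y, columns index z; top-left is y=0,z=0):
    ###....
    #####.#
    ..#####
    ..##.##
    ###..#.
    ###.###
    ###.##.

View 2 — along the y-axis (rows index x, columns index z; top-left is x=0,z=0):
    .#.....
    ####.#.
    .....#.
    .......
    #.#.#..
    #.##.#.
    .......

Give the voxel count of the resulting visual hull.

voxel count = 71

start: 7×7×7 = 343 voxels
V1 x: intersect with YZ mask (33 set) -- 231 left
V2 y: intersect with XZ mask (14 set) -- 71 left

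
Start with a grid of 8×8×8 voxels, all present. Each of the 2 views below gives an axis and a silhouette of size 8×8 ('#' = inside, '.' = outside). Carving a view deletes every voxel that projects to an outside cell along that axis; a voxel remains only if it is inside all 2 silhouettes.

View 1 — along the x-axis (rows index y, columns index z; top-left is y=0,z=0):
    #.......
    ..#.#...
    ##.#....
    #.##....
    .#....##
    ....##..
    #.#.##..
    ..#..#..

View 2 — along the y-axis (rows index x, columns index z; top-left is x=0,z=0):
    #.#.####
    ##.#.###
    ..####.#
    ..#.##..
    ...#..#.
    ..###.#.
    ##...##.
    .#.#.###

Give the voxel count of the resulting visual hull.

start: 8×8×8 = 512 voxels
[1] x-view keeps 20 columns → grid now 160
[2] y-view keeps 35 columns → grid now 84

84 voxels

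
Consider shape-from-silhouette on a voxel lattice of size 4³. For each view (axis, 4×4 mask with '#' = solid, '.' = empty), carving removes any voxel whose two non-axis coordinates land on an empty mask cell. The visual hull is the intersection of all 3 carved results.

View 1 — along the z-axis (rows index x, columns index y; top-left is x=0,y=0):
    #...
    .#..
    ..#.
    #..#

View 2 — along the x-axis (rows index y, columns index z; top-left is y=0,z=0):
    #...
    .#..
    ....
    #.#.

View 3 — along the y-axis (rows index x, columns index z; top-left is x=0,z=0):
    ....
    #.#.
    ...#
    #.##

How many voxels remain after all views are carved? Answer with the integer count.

3 voxels

before carving: 64 voxels (4×4×4)
[1] z-view keeps 5 columns → grid now 20
[2] x-view keeps 4 columns → grid now 5
[3] y-view keeps 6 columns → grid now 3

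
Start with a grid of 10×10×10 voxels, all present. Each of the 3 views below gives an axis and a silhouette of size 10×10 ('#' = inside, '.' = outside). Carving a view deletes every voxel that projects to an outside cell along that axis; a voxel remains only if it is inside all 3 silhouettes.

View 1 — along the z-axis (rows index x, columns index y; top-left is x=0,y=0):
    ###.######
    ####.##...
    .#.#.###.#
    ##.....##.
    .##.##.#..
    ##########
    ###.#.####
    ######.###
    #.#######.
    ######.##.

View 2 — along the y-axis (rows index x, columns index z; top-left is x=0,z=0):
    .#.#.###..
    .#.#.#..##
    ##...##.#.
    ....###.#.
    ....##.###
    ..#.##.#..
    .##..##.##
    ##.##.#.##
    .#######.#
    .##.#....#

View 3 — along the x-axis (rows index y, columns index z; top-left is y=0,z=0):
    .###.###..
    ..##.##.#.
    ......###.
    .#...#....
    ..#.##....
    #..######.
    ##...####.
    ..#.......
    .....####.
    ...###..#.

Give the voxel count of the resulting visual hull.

voxel count = 169

before carving: 1000 voxels (10×10×10)
[1] z-view keeps 73 columns → grid now 730
[2] y-view keeps 53 columns → grid now 393
[3] x-view keeps 41 columns → grid now 169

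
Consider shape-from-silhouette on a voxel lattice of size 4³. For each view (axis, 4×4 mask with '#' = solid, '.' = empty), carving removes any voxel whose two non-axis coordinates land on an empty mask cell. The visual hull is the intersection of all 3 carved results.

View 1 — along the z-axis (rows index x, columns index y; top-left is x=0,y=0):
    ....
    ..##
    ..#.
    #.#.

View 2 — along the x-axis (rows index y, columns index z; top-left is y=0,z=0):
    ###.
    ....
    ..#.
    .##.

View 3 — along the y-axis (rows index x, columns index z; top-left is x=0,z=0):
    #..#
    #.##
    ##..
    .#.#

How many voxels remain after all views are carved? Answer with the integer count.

3 voxels

full grid |V| = 64
step 1: project along z, AND mask (5/16) → |grid| = 20
step 2: project along x, AND mask (6/16) → |grid| = 8
step 3: project along y, AND mask (9/16) → |grid| = 3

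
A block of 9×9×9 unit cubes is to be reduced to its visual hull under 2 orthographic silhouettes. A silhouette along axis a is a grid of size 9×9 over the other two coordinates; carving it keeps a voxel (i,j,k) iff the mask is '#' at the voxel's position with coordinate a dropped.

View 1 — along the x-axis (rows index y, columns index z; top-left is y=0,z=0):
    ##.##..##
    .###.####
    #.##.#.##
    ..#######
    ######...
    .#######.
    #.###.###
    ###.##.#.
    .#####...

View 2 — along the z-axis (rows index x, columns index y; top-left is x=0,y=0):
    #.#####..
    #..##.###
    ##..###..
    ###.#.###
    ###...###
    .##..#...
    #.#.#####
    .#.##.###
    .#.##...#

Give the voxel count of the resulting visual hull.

remaining voxels: 315

initial block: 9^3 = 729
  1. axis=0 (YZ plane), |mask|=57  ⇒  voxels=513
  2. axis=2 (XY plane), |mask|=50  ⇒  voxels=315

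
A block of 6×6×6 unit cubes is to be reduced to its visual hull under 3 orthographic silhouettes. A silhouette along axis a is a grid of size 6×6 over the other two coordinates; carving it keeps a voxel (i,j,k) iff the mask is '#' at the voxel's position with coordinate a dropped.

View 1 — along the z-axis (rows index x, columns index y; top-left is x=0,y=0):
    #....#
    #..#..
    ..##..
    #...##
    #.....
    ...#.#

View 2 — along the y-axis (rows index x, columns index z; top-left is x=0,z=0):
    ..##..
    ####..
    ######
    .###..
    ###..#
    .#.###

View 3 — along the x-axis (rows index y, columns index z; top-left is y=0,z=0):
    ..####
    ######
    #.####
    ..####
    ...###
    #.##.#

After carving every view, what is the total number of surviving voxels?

before carving: 216 voxels (6×6×6)
  1. axis=2 (XY plane), |mask|=12  ⇒  voxels=72
  2. axis=1 (XZ plane), |mask|=23  ⇒  voxels=45
  3. axis=0 (YZ plane), |mask|=26  ⇒  voxels=29

|visual hull| = 29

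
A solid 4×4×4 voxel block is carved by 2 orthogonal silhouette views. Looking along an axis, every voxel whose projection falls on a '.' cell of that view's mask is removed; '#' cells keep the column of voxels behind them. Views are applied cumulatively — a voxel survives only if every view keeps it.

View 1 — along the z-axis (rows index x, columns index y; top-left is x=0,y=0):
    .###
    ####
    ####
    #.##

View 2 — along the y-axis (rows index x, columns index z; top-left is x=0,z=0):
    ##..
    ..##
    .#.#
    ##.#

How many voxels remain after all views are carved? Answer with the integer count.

31 voxels

start: 4×4×4 = 64 voxels
step 1: project along z, AND mask (14/16) → |grid| = 56
step 2: project along y, AND mask (9/16) → |grid| = 31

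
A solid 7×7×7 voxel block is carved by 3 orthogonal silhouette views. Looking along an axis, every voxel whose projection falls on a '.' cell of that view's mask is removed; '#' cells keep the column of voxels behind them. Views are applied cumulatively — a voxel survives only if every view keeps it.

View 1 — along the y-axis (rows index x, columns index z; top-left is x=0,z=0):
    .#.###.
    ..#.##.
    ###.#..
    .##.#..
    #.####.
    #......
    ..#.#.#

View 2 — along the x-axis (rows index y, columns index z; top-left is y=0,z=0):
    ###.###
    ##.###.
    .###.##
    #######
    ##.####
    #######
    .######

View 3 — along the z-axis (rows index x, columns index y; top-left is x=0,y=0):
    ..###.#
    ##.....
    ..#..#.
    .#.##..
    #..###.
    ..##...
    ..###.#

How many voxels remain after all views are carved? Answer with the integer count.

start: 7×7×7 = 343 voxels
step 1: project along y, AND mask (23/49) → |grid| = 161
step 2: project along x, AND mask (42/49) → |grid| = 136
step 3: project along z, AND mask (21/49) → |grid| = 62

voxel count = 62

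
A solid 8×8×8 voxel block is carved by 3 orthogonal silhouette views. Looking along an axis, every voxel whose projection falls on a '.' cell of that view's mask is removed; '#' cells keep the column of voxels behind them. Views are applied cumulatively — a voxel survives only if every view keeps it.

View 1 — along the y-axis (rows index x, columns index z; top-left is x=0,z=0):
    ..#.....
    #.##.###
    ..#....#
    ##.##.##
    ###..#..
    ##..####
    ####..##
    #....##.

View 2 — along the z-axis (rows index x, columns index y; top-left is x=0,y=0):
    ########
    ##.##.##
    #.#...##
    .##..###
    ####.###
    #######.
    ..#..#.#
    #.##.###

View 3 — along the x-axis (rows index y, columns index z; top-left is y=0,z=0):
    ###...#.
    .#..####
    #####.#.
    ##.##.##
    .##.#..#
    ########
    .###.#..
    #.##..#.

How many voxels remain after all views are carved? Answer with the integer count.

remaining voxels: 123

before carving: 512 voxels (8×8×8)
  1. axis=1 (XZ plane), |mask|=34  ⇒  voxels=272
  2. axis=2 (XY plane), |mask|=46  ⇒  voxels=188
  3. axis=0 (YZ plane), |mask|=41  ⇒  voxels=123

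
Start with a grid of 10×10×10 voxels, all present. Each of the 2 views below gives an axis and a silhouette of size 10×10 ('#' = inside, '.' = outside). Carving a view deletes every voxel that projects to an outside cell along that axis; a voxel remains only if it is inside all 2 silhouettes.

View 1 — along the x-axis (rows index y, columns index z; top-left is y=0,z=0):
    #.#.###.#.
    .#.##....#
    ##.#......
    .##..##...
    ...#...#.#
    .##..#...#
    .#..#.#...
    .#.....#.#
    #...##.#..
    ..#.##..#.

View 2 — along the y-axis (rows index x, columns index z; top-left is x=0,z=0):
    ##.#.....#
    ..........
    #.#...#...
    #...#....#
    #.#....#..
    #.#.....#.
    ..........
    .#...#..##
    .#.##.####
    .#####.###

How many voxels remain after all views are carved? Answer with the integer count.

voxel count = 132

initial block: 10^3 = 1000
step 1: project along x, AND mask (38/100) → |grid| = 380
step 2: project along y, AND mask (35/100) → |grid| = 132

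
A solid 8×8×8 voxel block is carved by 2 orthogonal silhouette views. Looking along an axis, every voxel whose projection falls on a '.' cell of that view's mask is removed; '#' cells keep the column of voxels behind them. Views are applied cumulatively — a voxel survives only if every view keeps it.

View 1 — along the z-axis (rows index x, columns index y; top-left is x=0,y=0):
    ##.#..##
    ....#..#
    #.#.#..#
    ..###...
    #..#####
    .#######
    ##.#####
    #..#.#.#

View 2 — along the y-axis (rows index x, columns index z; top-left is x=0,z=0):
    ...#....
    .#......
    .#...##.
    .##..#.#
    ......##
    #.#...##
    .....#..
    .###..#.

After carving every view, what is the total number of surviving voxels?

before carving: 512 voxels (8×8×8)
  1. axis=2 (XY plane), |mask|=38  ⇒  voxels=304
  2. axis=1 (XZ plane), |mask|=20  ⇒  voxels=94

remaining voxels: 94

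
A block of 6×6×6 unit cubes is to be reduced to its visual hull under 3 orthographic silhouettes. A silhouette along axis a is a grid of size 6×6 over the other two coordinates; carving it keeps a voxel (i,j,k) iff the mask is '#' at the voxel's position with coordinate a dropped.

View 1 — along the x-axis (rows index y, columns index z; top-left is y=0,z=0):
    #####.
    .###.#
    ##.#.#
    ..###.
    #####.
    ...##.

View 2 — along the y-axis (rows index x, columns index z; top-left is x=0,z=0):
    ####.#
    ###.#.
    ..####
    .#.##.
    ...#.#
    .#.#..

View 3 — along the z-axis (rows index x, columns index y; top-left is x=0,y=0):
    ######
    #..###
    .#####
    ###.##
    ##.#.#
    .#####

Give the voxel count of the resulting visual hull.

remaining voxels: 68

full grid |V| = 216
step 1: project along x, AND mask (23/36) → |grid| = 138
step 2: project along y, AND mask (20/36) → |grid| = 82
step 3: project along z, AND mask (29/36) → |grid| = 68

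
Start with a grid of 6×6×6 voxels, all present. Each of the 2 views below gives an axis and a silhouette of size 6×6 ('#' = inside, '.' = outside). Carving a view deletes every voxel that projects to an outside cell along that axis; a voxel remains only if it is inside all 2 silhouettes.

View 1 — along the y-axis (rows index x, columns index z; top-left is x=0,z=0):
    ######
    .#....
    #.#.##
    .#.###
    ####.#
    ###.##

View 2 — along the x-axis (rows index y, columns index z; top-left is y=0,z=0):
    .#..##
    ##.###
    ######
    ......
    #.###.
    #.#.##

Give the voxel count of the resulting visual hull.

before carving: 216 voxels (6×6×6)
[1] y-view keeps 25 columns → grid now 150
[2] x-view keeps 22 columns → grid now 92

92 voxels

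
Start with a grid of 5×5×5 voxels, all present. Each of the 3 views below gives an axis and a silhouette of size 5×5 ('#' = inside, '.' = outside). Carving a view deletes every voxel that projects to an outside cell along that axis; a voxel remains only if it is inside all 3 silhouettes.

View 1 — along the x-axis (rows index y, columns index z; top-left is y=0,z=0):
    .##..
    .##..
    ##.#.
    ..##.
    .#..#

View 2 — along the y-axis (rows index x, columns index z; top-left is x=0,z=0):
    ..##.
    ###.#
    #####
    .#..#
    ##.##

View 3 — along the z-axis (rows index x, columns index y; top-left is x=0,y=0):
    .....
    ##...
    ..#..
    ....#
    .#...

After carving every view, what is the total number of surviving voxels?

10 voxels

full grid |V| = 125
V1 x: intersect with YZ mask (11 set) -- 55 left
V2 y: intersect with XZ mask (17 set) -- 38 left
V3 z: intersect with XY mask (5 set) -- 10 left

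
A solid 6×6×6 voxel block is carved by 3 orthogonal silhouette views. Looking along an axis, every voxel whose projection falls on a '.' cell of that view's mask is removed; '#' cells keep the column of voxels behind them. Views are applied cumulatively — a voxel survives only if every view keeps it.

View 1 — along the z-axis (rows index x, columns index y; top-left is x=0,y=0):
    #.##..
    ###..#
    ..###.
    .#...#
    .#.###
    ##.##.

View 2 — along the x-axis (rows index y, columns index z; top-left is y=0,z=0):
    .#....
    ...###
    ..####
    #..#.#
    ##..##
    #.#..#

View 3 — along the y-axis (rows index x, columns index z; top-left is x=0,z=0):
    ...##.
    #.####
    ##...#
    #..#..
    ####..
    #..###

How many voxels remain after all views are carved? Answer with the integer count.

voxel count = 37

initial block: 6^3 = 216
  1. axis=2 (XY plane), |mask|=20  ⇒  voxels=120
  2. axis=0 (YZ plane), |mask|=18  ⇒  voxels=60
  3. axis=1 (XZ plane), |mask|=20  ⇒  voxels=37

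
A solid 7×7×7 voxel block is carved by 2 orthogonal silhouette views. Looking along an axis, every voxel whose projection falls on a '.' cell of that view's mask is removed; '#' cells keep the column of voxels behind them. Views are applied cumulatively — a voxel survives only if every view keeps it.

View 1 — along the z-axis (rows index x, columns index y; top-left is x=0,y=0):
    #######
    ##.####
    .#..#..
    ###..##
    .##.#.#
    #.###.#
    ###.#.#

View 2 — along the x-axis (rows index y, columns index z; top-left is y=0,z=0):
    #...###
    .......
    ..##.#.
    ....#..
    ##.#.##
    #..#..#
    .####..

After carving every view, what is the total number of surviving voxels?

start: 7×7×7 = 343 voxels
carve view 1 (along z, XY-mask fill 34/49): 238 voxels remain
carve view 2 (along x, YZ-mask fill 20/49): 101 voxels remain

remaining voxels: 101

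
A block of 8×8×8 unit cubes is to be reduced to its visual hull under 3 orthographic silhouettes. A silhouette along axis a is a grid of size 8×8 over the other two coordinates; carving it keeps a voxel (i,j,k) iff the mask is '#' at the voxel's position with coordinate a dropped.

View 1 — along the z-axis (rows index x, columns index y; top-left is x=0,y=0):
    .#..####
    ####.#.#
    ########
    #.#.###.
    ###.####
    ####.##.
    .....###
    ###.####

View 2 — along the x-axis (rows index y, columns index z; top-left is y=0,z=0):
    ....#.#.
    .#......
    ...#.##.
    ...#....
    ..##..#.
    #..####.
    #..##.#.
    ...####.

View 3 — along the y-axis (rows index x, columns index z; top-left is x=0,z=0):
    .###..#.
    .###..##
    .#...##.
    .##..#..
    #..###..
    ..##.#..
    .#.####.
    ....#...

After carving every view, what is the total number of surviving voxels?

67 voxels

before carving: 512 voxels (8×8×8)
step 1: project along z, AND mask (47/64) → |grid| = 376
step 2: project along x, AND mask (23/64) → |grid| = 146
step 3: project along y, AND mask (28/64) → |grid| = 67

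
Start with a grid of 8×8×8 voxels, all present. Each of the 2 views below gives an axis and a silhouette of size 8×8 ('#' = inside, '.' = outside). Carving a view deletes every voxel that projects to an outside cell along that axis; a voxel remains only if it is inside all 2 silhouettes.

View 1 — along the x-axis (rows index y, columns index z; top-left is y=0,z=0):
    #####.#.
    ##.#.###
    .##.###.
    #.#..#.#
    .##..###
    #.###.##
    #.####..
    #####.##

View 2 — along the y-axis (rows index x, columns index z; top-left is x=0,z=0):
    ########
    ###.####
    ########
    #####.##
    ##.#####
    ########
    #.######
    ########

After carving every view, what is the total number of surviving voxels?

start: 8×8×8 = 512 voxels
V1 x: intersect with YZ mask (44 set) -- 352 left
V2 y: intersect with XZ mask (60 set) -- 330 left

remaining voxels: 330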